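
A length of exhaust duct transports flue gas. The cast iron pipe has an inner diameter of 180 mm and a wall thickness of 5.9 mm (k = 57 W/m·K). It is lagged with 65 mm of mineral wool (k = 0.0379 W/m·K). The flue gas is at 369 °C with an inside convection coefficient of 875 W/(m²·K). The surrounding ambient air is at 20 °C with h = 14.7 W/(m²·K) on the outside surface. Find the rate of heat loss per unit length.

q′ ≈ 156 W/m

Cylindrical conduction, so R = ln(r₂/r₁)/(2πkL) per layer, in series:
R_inner film = 1/(h_i·2πr₁L) = 1/(875×2π×0.09×1) = 0.002021 K/W
R_cast iron pipe wall = ln(95.9/90)/(2π×57×1) = 1.773×10^-4 K/W
R_mineral wool = ln(160.9/95.9)/(2π×0.0379×1) = 2.173 K/W
R_outer film = 1/(h_o·2πr_oL) = 1/(14.7×2π×0.1609×1) = 0.06729 K/W
R_total = 2.243 K/W
Q = ΔT/R_total = 349/2.243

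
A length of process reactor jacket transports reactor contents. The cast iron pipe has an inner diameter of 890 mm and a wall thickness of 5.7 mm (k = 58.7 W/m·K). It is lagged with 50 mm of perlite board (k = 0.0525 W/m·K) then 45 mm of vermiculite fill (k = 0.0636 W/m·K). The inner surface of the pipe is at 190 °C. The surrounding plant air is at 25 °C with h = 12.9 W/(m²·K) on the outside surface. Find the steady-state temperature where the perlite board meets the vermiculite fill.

T ≈ 95.5 °C

Radial resistances (cylindrical: R_cond = ln(r_o/r_i)/(2πkL), R_conv = 1/(h·2πrL)):
R_cast iron pipe wall = ln(450.7/445)/(2π×58.7×1) = 3.451×10^-5 K/W
R_perlite board = ln(500.7/450.7)/(2π×0.0525×1) = 0.3189 K/W
R_vermiculite fill = ln(545.7/500.7)/(2π×0.0636×1) = 0.2154 K/W
R_outer film = 1/(h_o·2πr_oL) = 1/(12.9×2π×0.5457×1) = 0.02261 K/W
R_total = 0.5569 K/W
Q = ΔT/R_total = 165/0.5569
Q = 296 W/m
T_interface = T_inner − Q·ΣR(inner→interface) = 190 − 296×0.319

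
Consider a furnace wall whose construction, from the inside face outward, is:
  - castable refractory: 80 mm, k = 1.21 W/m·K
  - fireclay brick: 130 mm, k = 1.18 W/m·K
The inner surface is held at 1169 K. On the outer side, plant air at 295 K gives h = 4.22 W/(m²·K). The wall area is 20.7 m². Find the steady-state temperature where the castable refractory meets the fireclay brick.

T ≈ 1030 K

Treating each layer as a thermal resistance in series:
R_castable refractory = L/(kA) = 0.08/(1.21×20.7) = 0.003194 K/W
R_fireclay brick = L/(kA) = 0.13/(1.18×20.7) = 0.005322 K/W
R_outer film = 1/(h_o·A) = 1/(4.22×20.7) = 0.01145 K/W
R_total = 0.01996 K/W;  Q = ΔT/R_total = 874/0.01996 = 43780 W
T_interface = T_inner − Q·ΣR(inner→interface) = 1169 − 43800×0.003194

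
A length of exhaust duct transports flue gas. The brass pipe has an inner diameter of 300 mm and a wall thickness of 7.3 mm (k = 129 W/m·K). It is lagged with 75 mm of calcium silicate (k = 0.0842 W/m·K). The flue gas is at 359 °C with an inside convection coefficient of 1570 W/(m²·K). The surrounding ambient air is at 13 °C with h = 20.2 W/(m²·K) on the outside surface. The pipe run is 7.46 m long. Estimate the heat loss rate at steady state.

Per-layer cylindrical resistances, series-summed:
R_inner film = 1/(h_i·2πr₁L) = 1/(1570×2π×0.15×7.46) = 9.059×10^-5 K/W
R_brass pipe wall = ln(157.3/150)/(2π×129×7.46) = 7.859×10^-6 K/W
R_calcium silicate = ln(232.3/157.3)/(2π×0.0842×7.46) = 0.09879 K/W
R_outer film = 1/(h_o·2πr_oL) = 1/(20.2×2π×0.2323×7.46) = 0.004547 K/W
R_total = 0.1034 K/W
Q = ΔT/R_total = 346/0.1034

Q ≈ 3350 W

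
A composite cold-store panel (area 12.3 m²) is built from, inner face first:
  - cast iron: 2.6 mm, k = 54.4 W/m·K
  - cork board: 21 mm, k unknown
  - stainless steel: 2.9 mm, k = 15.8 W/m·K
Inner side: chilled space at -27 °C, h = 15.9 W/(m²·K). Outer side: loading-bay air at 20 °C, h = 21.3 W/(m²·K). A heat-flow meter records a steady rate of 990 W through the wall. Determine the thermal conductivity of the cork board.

k ≈ 0.0443 W/(m·K)

Using the resistance-network approach (series):
R_inner film = 1/(h_i·A) = 1/(15.9×12.3) = 0.005113 K/W
R_cast iron = L/(kA) = 0.0026/(54.4×12.3) = 3.886×10^-6 K/W
R_stainless steel = L/(kA) = 0.0029/(15.8×12.3) = 1.492×10^-5 K/W
R_outer film = 1/(h_o·A) = 1/(21.3×12.3) = 0.003817 K/W
Sum of known resistances R_other = 0.008949 K/W
Total R = ΔT/Q = 47/990 = 0.04747 K/W
R_cork board = R_total − R_other = 0.03853 K/W
k = L/(R·A) = 0.021/(0.03853×12.3)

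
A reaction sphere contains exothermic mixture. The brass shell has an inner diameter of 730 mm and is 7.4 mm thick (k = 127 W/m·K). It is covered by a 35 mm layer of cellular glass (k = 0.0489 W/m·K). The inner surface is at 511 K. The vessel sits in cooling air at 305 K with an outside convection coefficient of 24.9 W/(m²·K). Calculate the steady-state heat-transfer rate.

Each spherical layer contributes R = (1/r_i − 1/r_o)/(4πk):
R_brass shell = (1/0.365 − 1/0.3724)/(4π×127) = 3.411×10^-5 K/W
R_cellular glass = (1/0.3724 − 1/0.4074)/(4π×0.0489) = 0.3754 K/W
R_outer film = 1/(h·4πr_o²) = 1/(24.9×4π×0.4074²) = 0.01926 K/W
R_total = 0.3947 K/W
Q = ΔT/R_total = 206/0.3947

Q ≈ 522 W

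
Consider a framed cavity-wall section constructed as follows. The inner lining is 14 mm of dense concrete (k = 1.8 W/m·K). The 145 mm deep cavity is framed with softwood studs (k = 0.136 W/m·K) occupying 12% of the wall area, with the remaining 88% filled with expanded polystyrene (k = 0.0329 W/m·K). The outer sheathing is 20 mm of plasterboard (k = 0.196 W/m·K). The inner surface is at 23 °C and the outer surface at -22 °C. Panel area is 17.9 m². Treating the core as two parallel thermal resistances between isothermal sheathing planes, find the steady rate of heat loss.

Sheathing layers in series; stud and cavity paths in parallel between them.
R_inner = 0.014/(1.8×17.9) = 4.345×10^-4 K/W
R_stud  = 0.145/(0.136×0.12×17.9) = 0.4964 K/W
R_cav   = 0.145/(0.0329×0.88×17.9) = 0.2798 K/W
1/R_core = 1/R_stud + 1/R_cav → R_core = 0.1789 K/W
R_outer = 0.02/(0.196×17.9) = 0.005701 K/W
R_total = 0.1851 K/W
Q = ΔT/R_total = 45/0.1851

Q ≈ 243 W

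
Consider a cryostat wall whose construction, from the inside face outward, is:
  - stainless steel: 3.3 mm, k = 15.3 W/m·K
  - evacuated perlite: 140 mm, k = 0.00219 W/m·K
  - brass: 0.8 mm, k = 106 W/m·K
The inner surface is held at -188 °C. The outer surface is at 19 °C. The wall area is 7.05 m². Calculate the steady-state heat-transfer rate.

Q ≈ 22.8 W

Thermal resistances in series:
R_stainless steel = L/(kA) = 0.0033/(15.3×7.05) = 3.059×10^-5 K/W
R_evacuated perlite = L/(kA) = 0.14/(0.00219×7.05) = 9.068 K/W
R_brass = L/(kA) = 0.0008/(106×7.05) = 1.071×10^-6 K/W
R_total = 9.068 K/W
Q = ΔT / R_total = 207 / 9.068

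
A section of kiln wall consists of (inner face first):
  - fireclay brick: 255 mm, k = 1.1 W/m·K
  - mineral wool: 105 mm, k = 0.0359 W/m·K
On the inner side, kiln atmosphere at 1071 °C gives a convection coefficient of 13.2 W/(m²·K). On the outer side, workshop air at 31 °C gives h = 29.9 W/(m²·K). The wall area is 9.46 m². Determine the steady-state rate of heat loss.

Q ≈ 3010 W

Series thermal resistances:
R_inner film = 1/(h_i·A) = 1/(13.2×9.46) = 0.008008 K/W
R_fireclay brick = L/(kA) = 0.255/(1.1×9.46) = 0.02451 K/W
R_mineral wool = L/(kA) = 0.105/(0.0359×9.46) = 0.3092 K/W
R_outer film = 1/(h_o·A) = 1/(29.9×9.46) = 0.003535 K/W
R_total = 0.3452 K/W
Q = ΔT / R_total = 1040 / 0.3452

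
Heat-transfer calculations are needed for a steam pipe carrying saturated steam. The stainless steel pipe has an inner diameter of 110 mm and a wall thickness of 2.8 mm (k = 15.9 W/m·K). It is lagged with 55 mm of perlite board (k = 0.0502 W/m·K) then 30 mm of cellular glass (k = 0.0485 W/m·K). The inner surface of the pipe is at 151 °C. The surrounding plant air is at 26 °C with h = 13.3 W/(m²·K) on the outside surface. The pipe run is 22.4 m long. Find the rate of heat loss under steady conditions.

Per-layer cylindrical resistances, series-summed:
R_stainless steel pipe wall = ln(57.8/55)/(2π×15.9×22.4) = 2.219×10^-5 K/W
R_perlite board = ln(112.8/57.8)/(2π×0.0502×22.4) = 0.09464 K/W
R_cellular glass = ln(142.8/112.8)/(2π×0.0485×22.4) = 0.03455 K/W
R_outer film = 1/(h_o·2πr_oL) = 1/(13.3×2π×0.1428×22.4) = 0.003741 K/W
R_total = 0.1329 K/W
Q = ΔT/R_total = 125/0.1329

Q ≈ 940 W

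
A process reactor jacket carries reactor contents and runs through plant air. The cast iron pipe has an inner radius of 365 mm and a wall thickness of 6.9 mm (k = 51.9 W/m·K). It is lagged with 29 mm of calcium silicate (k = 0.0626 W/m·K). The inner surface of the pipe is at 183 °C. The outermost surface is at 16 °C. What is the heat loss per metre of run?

q′ ≈ 875 W/m

Treating each annulus and film as a series resistance:
R_cast iron pipe wall = ln(371.9/365)/(2π×51.9×1) = 5.743×10^-5 K/W
R_calcium silicate = ln(400.9/371.9)/(2π×0.0626×1) = 0.1909 K/W
R_total = 0.191 K/W
Q = ΔT/R_total = 167/0.191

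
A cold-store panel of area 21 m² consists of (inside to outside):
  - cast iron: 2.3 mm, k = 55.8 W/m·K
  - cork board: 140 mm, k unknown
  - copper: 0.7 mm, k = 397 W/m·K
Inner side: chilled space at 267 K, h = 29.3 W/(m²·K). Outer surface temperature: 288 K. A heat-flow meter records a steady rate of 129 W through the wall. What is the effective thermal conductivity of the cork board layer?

k ≈ 0.0414 W/(m·K)

Series thermal resistances:
R_inner film = 1/(h_i·A) = 1/(29.3×21) = 0.001625 K/W
R_cast iron = L/(kA) = 0.0023/(55.8×21) = 1.963×10^-6 K/W
R_copper = L/(kA) = 0.0007/(397×21) = 8.396×10^-8 K/W
Sum of known resistances R_other = 0.001627 K/W
Total R = ΔT/Q = 21/129 = 0.1628 K/W
R_cork board = R_total − R_other = 0.1612 K/W
k = L/(R·A) = 0.14/(0.1612×21)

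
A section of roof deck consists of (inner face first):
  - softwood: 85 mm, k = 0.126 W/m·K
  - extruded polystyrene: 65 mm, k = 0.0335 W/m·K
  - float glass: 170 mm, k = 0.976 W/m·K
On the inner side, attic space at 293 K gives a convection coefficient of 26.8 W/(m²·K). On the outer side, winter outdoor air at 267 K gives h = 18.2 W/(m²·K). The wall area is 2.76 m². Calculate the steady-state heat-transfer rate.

Q ≈ 24.9 W

Using the resistance-network approach (series):
R_inner film = 1/(h_i·A) = 1/(26.8×2.76) = 0.01352 K/W
R_softwood = L/(kA) = 0.085/(0.126×2.76) = 0.2444 K/W
R_extruded polystyrene = L/(kA) = 0.065/(0.0335×2.76) = 0.703 K/W
R_float glass = L/(kA) = 0.17/(0.976×2.76) = 0.06311 K/W
R_outer film = 1/(h_o·A) = 1/(18.2×2.76) = 0.01991 K/W
R_total = 1.044 K/W
Q = ΔT / R_total = 26 / 1.044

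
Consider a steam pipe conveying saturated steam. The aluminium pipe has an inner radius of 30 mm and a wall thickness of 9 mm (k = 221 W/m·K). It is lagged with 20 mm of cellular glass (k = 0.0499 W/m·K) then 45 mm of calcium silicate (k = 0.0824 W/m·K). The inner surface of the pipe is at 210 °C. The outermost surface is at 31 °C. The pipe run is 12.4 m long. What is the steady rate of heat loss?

For a radial system each layer contributes R = ln(r_out/r_in)/(2πkL); films add R = 1/(hA).
R_aluminium pipe wall = ln(39/30)/(2π×221×12.4) = 1.524×10^-5 K/W
R_cellular glass = ln(59/39)/(2π×0.0499×12.4) = 0.1065 K/W
R_calcium silicate = ln(104/59)/(2π×0.0824×12.4) = 0.0883 K/W
R_total = 0.1948 K/W
Q = ΔT/R_total = 179/0.1948

Q ≈ 919 W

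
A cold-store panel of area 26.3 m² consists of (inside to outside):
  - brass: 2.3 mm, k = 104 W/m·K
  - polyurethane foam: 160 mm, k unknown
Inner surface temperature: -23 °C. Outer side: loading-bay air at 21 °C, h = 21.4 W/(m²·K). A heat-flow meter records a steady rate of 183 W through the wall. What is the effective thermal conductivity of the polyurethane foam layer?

Thermal resistances in series:
R_brass = L/(kA) = 0.0023/(104×26.3) = 8.409×10^-7 K/W
R_outer film = 1/(h_o·A) = 1/(21.4×26.3) = 0.001777 K/W
Sum of known resistances R_other = 0.001778 K/W
Total R = ΔT/Q = 44/183 = 0.2404 K/W
R_polyurethane foam = R_total − R_other = 0.2387 K/W
k = L/(R·A) = 0.16/(0.2387×26.3)

k ≈ 0.0255 W/(m·K)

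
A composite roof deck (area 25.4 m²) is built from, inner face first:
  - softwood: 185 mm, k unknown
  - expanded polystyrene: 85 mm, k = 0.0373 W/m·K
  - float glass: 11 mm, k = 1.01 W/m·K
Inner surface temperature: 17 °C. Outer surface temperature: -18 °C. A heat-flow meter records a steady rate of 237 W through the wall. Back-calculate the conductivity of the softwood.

k ≈ 0.127 W/(m·K)

Model the wall as resistances in series:
R_expanded polystyrene = L/(kA) = 0.085/(0.0373×25.4) = 0.08972 K/W
R_float glass = L/(kA) = 0.011/(1.01×25.4) = 4.288×10^-4 K/W
Sum of known resistances R_other = 0.09015 K/W
Total R = ΔT/Q = 35/237 = 0.1477 K/W
R_softwood = R_total − R_other = 0.05753 K/W
k = L/(R·A) = 0.185/(0.05753×25.4)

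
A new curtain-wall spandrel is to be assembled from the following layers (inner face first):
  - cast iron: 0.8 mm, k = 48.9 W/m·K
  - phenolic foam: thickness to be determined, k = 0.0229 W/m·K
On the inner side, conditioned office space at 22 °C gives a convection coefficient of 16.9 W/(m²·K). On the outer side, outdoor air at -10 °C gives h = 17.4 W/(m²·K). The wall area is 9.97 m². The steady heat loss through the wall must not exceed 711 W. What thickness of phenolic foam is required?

Treating each layer as a thermal resistance in series:
R_inner film = 1/(h_i·A) = 1/(16.9×9.97) = 0.005935 K/W
R_cast iron = L/(kA) = 0.0008/(48.9×9.97) = 1.641×10^-6 K/W
R_outer film = 1/(h_o·A) = 1/(17.4×9.97) = 0.005764 K/W
Sum of the known resistances R_other = 0.0117 K/W
Required total resistance R_tot = ΔT/Q_allow = 32/711 = 0.04501 K/W
R_phenolic foam = R_tot − R_other = 0.03331 K/W
L = R·k·A = 0.03331×0.0229×9.97

L ≈ 7.6 mm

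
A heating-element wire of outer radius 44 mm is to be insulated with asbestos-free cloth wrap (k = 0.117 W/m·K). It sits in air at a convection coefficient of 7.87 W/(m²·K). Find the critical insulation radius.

For a cylinder r_cr = k/h = 0.117/7.87
r_cr = 14.9 mm; since the bare radius (44 mm) is above r_cr, any added insulation will reduce heat loss.

r_cr ≈ 14.9 mm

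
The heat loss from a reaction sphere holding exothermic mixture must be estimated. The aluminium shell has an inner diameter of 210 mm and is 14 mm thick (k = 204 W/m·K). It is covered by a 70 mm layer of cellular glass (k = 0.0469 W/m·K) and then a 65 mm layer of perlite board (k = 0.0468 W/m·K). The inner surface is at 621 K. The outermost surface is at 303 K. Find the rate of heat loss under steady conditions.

Q ≈ 41.9 W

Each spherical layer contributes R = (1/r_i − 1/r_o)/(4πk):
R_aluminium shell = (1/0.105 − 1/0.119)/(4π×204) = 4.371×10^-4 K/W
R_cellular glass = (1/0.119 − 1/0.189)/(4π×0.0469) = 5.281 K/W
R_perlite board = (1/0.189 − 1/0.254)/(4π×0.0468) = 2.302 K/W
R_total = 7.584 K/W
Q = ΔT/R_total = 318/7.584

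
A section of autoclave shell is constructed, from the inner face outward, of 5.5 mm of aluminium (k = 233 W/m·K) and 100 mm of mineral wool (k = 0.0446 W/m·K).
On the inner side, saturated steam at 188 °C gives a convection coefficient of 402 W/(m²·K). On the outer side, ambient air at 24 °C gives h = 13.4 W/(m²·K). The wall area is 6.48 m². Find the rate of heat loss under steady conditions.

Treating each layer as a thermal resistance in series:
R_inner film = 1/(h_i·A) = 1/(402×6.48) = 3.839×10^-4 K/W
R_aluminium = L/(kA) = 0.0055/(233×6.48) = 3.643×10^-6 K/W
R_mineral wool = L/(kA) = 0.1/(0.0446×6.48) = 0.346 K/W
R_outer film = 1/(h_o·A) = 1/(13.4×6.48) = 0.01152 K/W
R_total = 0.3579 K/W
Q = ΔT / R_total = 164 / 0.3579

Q ≈ 458 W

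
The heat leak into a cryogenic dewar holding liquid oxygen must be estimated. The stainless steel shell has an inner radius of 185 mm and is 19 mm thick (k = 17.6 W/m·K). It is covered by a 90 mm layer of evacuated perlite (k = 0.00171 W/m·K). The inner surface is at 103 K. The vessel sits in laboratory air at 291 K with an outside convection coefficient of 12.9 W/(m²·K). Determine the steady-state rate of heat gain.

Q ≈ 2.69 W

Radial (spherical) resistances in series:
R_stainless steel shell = (1/0.185 − 1/0.204)/(4π×17.6) = 0.002276 K/W
R_evacuated perlite = (1/0.204 − 1/0.294)/(4π×0.00171) = 69.83 K/W
R_outer film = 1/(h·4πr_o²) = 1/(12.9×4π×0.294²) = 0.07137 K/W
R_total = 69.91 K/W
Q = ΔT/R_total = 188/69.91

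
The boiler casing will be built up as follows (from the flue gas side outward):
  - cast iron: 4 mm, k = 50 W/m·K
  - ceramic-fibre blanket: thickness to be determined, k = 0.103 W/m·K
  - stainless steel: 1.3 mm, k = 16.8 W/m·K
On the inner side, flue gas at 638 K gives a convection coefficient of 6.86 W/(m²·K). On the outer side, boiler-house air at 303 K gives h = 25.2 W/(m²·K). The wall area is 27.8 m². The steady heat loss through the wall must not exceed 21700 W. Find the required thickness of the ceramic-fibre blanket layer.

L ≈ 25.1 mm

Using the resistance-network approach (series):
R_inner film = 1/(h_i·A) = 1/(6.86×27.8) = 0.005244 K/W
R_cast iron = L/(kA) = 0.004/(50×27.8) = 2.878×10^-6 K/W
R_stainless steel = L/(kA) = 0.0013/(16.8×27.8) = 2.783×10^-6 K/W
R_outer film = 1/(h_o·A) = 1/(25.2×27.8) = 0.001427 K/W
Sum of the known resistances R_other = 0.006677 K/W
Required total resistance R_tot = ΔT/Q_allow = 335/21700 = 0.01544 K/W
R_ceramic-fibre blanket = R_tot − R_other = 0.008761 K/W
L = R·k·A = 0.008761×0.103×27.8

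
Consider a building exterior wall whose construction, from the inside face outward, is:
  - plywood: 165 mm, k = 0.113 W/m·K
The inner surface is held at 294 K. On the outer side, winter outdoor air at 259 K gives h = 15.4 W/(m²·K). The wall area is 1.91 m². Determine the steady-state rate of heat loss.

Q ≈ 43.8 W

Series thermal resistances:
R_plywood = L/(kA) = 0.165/(0.113×1.91) = 0.7645 K/W
R_outer film = 1/(h_o·A) = 1/(15.4×1.91) = 0.034 K/W
R_total = 0.7985 K/W
Q = ΔT / R_total = 35 / 0.7985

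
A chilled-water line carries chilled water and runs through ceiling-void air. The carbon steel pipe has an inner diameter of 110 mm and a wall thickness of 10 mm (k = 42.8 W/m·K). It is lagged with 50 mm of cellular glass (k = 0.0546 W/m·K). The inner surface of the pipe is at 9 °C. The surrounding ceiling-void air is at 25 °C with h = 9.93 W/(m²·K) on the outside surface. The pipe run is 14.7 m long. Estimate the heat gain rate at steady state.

Q ≈ 130 W

Radial resistances (cylindrical: R_cond = ln(r_o/r_i)/(2πkL), R_conv = 1/(h·2πrL)):
R_carbon steel pipe wall = ln(65/55)/(2π×42.8×14.7) = 4.226×10^-5 K/W
R_cellular glass = ln(115/65)/(2π×0.0546×14.7) = 0.1131 K/W
R_outer film = 1/(h_o·2πr_oL) = 1/(9.93×2π×0.115×14.7) = 0.009481 K/W
R_total = 0.1227 K/W
Q = ΔT/R_total = 16/0.1227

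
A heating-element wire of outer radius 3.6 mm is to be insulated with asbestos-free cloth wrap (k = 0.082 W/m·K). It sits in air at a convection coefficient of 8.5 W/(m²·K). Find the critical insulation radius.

For a cylinder r_cr = k/h = 0.082/8.5
r_cr = 9.65 mm; since the bare radius (3.6 mm) is below r_cr, adding a thin layer of insulation will *increase* heat loss.

r_cr ≈ 9.65 mm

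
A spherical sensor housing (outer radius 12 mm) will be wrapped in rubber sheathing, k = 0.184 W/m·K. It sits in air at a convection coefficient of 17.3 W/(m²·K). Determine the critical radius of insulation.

For a sphere r_cr = 2k/h = 2×0.184/17.3
r_cr = 21.3 mm; since the bare radius (12 mm) is below r_cr, adding a thin layer of insulation will *increase* heat loss.

r_cr ≈ 21.3 mm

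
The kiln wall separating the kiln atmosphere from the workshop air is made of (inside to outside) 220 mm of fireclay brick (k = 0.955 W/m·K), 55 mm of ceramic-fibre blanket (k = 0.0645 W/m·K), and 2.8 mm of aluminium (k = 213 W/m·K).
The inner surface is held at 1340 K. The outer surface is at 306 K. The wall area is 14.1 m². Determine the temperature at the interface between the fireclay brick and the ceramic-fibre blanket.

T ≈ 1120 K

Treating each layer as a thermal resistance in series:
R_fireclay brick = L/(kA) = 0.22/(0.955×14.1) = 0.01634 K/W
R_ceramic-fibre blanket = L/(kA) = 0.055/(0.0645×14.1) = 0.06048 K/W
R_aluminium = L/(kA) = 0.0028/(213×14.1) = 9.323×10^-7 K/W
R_total = 0.07682 K/W;  Q = ΔT/R_total = 1034/0.07682 = 13460 W
T_interface = T_inner − Q·ΣR(inner→interface) = 1340 − 13500×0.01634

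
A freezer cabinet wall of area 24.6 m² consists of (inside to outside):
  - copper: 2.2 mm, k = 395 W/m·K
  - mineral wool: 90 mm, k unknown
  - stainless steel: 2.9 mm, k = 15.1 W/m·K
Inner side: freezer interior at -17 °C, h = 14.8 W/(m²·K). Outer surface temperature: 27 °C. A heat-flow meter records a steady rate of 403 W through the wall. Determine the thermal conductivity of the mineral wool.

k ≈ 0.0344 W/(m·K)

Treating each layer as a thermal resistance in series:
R_inner film = 1/(h_i·A) = 1/(14.8×24.6) = 0.002747 K/W
R_copper = L/(kA) = 0.0022/(395×24.6) = 2.264×10^-7 K/W
R_stainless steel = L/(kA) = 0.0029/(15.1×24.6) = 7.807×10^-6 K/W
Sum of known resistances R_other = 0.002755 K/W
Total R = ΔT/Q = 44/403 = 0.1092 K/W
R_mineral wool = R_total − R_other = 0.1064 K/W
k = L/(R·A) = 0.09/(0.1064×24.6)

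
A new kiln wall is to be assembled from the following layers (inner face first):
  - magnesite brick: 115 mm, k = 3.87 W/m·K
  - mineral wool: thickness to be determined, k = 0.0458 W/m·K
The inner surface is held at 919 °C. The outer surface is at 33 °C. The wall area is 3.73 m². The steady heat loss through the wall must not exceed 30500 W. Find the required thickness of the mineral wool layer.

L ≈ 3.6 mm

Series thermal resistances:
R_magnesite brick = L/(kA) = 0.115/(3.87×3.73) = 0.007967 K/W
Sum of the known resistances R_other = 0.007967 K/W
Required total resistance R_tot = ΔT/Q_allow = 886/30500 = 0.02905 K/W
R_mineral wool = R_tot − R_other = 0.02108 K/W
L = R·k·A = 0.02108×0.0458×3.73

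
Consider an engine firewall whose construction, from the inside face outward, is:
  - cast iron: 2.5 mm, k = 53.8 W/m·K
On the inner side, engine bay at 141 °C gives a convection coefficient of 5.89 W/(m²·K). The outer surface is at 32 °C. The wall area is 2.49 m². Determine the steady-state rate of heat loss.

Model the wall as resistances in series:
R_inner film = 1/(h_i·A) = 1/(5.89×2.49) = 0.06818 K/W
R_cast iron = L/(kA) = 0.0025/(53.8×2.49) = 1.866×10^-5 K/W
R_total = 0.0682 K/W
Q = ΔT / R_total = 109 / 0.0682

Q ≈ 1600 W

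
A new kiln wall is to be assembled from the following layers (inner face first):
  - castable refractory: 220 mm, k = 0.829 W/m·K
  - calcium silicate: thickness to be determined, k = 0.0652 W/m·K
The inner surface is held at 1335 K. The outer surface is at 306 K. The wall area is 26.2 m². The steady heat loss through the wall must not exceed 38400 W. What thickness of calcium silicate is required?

L ≈ 28.5 mm

Treating each layer as a thermal resistance in series:
R_castable refractory = L/(kA) = 0.22/(0.829×26.2) = 0.01013 K/W
Sum of the known resistances R_other = 0.01013 K/W
Required total resistance R_tot = ΔT/Q_allow = 1029/38400 = 0.0268 K/W
R_calcium silicate = R_tot − R_other = 0.01667 K/W
L = R·k·A = 0.01667×0.0652×26.2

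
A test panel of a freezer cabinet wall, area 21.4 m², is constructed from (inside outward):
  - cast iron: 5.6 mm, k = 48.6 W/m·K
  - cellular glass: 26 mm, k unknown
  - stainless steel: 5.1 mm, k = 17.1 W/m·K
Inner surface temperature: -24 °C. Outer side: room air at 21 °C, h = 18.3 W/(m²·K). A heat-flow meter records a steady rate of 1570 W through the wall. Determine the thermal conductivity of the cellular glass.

k ≈ 0.0466 W/(m·K)

Thermal resistances in series:
R_cast iron = L/(kA) = 0.0056/(48.6×21.4) = 5.384×10^-6 K/W
R_stainless steel = L/(kA) = 0.0051/(17.1×21.4) = 1.394×10^-5 K/W
R_outer film = 1/(h_o·A) = 1/(18.3×21.4) = 0.002553 K/W
Sum of known resistances R_other = 0.002573 K/W
Total R = ΔT/Q = 45/1570 = 0.02866 K/W
R_cellular glass = R_total − R_other = 0.02609 K/W
k = L/(R·A) = 0.026/(0.02609×21.4)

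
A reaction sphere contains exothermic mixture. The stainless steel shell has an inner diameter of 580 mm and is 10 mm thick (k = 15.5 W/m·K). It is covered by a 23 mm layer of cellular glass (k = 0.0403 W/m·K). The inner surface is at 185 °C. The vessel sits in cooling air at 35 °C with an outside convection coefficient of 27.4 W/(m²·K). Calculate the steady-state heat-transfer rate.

Radial (spherical) resistances in series:
R_stainless steel shell = (1/0.29 − 1/0.3)/(4π×15.5) = 5.901×10^-4 K/W
R_cellular glass = (1/0.3 − 1/0.323)/(4π×0.0403) = 0.4687 K/W
R_outer film = 1/(h·4πr_o²) = 1/(27.4×4π×0.323²) = 0.02784 K/W
R_total = 0.4971 K/W
Q = ΔT/R_total = 150/0.4971

Q ≈ 302 W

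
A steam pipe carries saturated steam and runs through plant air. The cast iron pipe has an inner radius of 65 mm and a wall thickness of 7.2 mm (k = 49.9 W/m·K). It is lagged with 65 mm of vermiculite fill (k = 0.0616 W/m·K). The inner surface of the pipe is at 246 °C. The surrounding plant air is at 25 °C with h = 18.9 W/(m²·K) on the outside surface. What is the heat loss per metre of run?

Treating each annulus and film as a series resistance:
R_cast iron pipe wall = ln(72.2/65)/(2π×49.9×1) = 3.351×10^-4 K/W
R_vermiculite fill = ln(137.2/72.2)/(2π×0.0616×1) = 1.659 K/W
R_outer film = 1/(h_o·2πr_oL) = 1/(18.9×2π×0.1372×1) = 0.06138 K/W
R_total = 1.72 K/W
Q = ΔT/R_total = 221/1.72

q′ ≈ 128 W/m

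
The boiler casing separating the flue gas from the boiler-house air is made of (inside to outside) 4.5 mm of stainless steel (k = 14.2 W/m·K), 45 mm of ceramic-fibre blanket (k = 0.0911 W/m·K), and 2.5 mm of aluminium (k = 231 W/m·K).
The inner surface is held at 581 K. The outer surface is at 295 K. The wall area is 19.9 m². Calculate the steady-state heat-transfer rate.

Q ≈ 11500 W

Using the resistance-network approach (series):
R_stainless steel = L/(kA) = 0.0045/(14.2×19.9) = 1.592×10^-5 K/W
R_ceramic-fibre blanket = L/(kA) = 0.045/(0.0911×19.9) = 0.02482 K/W
R_aluminium = L/(kA) = 0.0025/(231×19.9) = 5.438×10^-7 K/W
R_total = 0.02484 K/W
Q = ΔT / R_total = 286 / 0.02484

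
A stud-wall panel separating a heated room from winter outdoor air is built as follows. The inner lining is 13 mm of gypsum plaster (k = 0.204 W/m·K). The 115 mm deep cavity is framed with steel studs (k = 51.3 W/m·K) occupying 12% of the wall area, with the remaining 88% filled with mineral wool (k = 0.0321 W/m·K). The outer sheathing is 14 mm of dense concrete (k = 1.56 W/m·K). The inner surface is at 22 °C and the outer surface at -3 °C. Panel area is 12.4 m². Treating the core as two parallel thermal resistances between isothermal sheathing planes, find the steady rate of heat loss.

Sheathing layers in series; stud and cavity paths in parallel between them.
R_inner = 0.013/(0.204×12.4) = 0.005139 K/W
R_stud  = 0.115/(51.3×0.12×12.4) = 0.001507 K/W
R_cav   = 0.115/(0.0321×0.88×12.4) = 0.3283 K/W
1/R_core = 1/R_stud + 1/R_cav → R_core = 0.0015 K/W
R_outer = 0.014/(1.56×12.4) = 7.237×10^-4 K/W
R_total = 0.007363 K/W
Q = ΔT/R_total = 25/0.007363

Q ≈ 3400 W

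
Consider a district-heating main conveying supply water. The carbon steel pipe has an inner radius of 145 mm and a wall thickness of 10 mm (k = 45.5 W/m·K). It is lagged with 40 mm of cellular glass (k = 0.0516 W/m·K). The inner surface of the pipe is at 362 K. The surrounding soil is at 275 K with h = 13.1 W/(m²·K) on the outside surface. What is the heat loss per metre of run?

q′ ≈ 113 W/m

For a radial system each layer contributes R = ln(r_out/r_in)/(2πkL); films add R = 1/(hA).
R_carbon steel pipe wall = ln(155/145)/(2π×45.5×1) = 2.333×10^-4 K/W
R_cellular glass = ln(195/155)/(2π×0.0516×1) = 0.7081 K/W
R_outer film = 1/(h_o·2πr_oL) = 1/(13.1×2π×0.195×1) = 0.0623 K/W
R_total = 0.7706 K/W
Q = ΔT/R_total = 87/0.7706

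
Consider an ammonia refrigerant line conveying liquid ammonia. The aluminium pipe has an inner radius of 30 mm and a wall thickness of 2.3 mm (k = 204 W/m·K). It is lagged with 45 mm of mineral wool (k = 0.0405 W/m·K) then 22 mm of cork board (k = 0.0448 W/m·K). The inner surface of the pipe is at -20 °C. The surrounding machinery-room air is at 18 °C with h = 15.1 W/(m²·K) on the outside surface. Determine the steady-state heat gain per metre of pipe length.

q′ ≈ 8.59 W/m

Treating each annulus and film as a series resistance:
R_aluminium pipe wall = ln(32.3/30)/(2π×204×1) = 5.763×10^-5 K/W
R_mineral wool = ln(77.3/32.3)/(2π×0.0405×1) = 3.429 K/W
R_cork board = ln(99.3/77.3)/(2π×0.0448×1) = 0.8897 K/W
R_outer film = 1/(h_o·2πr_oL) = 1/(15.1×2π×0.0993×1) = 0.1061 K/W
R_total = 4.425 K/W
Q = ΔT/R_total = 38/4.425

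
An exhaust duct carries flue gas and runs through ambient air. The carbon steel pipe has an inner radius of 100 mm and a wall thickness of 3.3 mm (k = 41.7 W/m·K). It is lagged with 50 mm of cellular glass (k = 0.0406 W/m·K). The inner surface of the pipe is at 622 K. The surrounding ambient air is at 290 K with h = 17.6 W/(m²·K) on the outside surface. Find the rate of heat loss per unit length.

q′ ≈ 207 W/m

Per-layer cylindrical resistances, series-summed:
R_carbon steel pipe wall = ln(103.3/100)/(2π×41.7×1) = 1.239×10^-4 K/W
R_cellular glass = ln(153.3/103.3)/(2π×0.0406×1) = 1.547 K/W
R_outer film = 1/(h_o·2πr_oL) = 1/(17.6×2π×0.1533×1) = 0.05899 K/W
R_total = 1.607 K/W
Q = ΔT/R_total = 332/1.607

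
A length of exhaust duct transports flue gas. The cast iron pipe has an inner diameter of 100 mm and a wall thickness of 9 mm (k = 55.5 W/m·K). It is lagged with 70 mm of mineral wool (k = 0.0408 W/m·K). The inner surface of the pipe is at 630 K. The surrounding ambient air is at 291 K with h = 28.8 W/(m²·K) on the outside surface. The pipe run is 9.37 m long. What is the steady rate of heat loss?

Per-layer cylindrical resistances, series-summed:
R_cast iron pipe wall = ln(59/50)/(2π×55.5×9.37) = 5.066×10^-5 K/W
R_mineral wool = ln(129/59)/(2π×0.0408×9.37) = 0.3257 K/W
R_outer film = 1/(h_o·2πr_oL) = 1/(28.8×2π×0.129×9.37) = 0.004572 K/W
R_total = 0.3303 K/W
Q = ΔT/R_total = 339/0.3303

Q ≈ 1030 W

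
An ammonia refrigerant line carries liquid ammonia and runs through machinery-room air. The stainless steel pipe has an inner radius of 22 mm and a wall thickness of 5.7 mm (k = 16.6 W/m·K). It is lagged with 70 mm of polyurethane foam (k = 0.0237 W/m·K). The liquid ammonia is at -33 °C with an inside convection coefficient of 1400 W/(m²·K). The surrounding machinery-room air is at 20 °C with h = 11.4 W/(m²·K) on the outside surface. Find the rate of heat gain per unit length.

Cylindrical conduction, so R = ln(r₂/r₁)/(2πkL) per layer, in series:
R_inner film = 1/(h_i·2πr₁L) = 1/(1400×2π×0.022×1) = 0.005167 K/W
R_stainless steel pipe wall = ln(27.7/22)/(2π×16.6×1) = 0.002209 K/W
R_polyurethane foam = ln(97.7/27.7)/(2π×0.0237×1) = 8.465 K/W
R_outer film = 1/(h_o·2πr_oL) = 1/(11.4×2π×0.0977×1) = 0.1429 K/W
R_total = 8.615 K/W
Q = ΔT/R_total = 53/8.615

q′ ≈ 6.15 W/m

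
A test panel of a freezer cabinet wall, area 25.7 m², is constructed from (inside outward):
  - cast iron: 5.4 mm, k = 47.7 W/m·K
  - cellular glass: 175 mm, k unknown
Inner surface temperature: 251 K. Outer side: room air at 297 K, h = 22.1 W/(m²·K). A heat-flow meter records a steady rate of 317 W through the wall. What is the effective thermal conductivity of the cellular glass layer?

Series thermal resistances:
R_cast iron = L/(kA) = 0.0054/(47.7×25.7) = 4.405×10^-6 K/W
R_outer film = 1/(h_o·A) = 1/(22.1×25.7) = 0.001761 K/W
Sum of known resistances R_other = 0.001765 K/W
Total R = ΔT/Q = 46/317 = 0.1451 K/W
R_cellular glass = R_total − R_other = 0.1433 K/W
k = L/(R·A) = 0.175/(0.1433×25.7)

k ≈ 0.0475 W/(m·K)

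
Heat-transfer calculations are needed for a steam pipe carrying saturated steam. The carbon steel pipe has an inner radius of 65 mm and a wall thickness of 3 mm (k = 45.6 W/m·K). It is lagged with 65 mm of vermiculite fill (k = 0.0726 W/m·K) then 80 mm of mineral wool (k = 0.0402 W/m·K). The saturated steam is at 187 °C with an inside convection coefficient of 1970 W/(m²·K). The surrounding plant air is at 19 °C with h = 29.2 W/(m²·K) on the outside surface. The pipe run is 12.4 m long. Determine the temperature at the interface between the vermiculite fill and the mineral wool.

Per-layer cylindrical resistances, series-summed:
R_inner film = 1/(h_i·2πr₁L) = 1/(1970×2π×0.065×12.4) = 1.002×10^-4 K/W
R_carbon steel pipe wall = ln(68/65)/(2π×45.6×12.4) = 1.27×10^-5 K/W
R_vermiculite fill = ln(133/68)/(2π×0.0726×12.4) = 0.1186 K/W
R_mineral wool = ln(213/133)/(2π×0.0402×12.4) = 0.1504 K/W
R_outer film = 1/(h_o·2πr_oL) = 1/(29.2×2π×0.213×12.4) = 0.002064 K/W
R_total = 0.2711 K/W
Q = ΔT/R_total = 168/0.2711
Q = 620 W
T_interface = T_inner − Q·ΣR(inner→interface) = 187 − 620×0.1187

T ≈ 113 °C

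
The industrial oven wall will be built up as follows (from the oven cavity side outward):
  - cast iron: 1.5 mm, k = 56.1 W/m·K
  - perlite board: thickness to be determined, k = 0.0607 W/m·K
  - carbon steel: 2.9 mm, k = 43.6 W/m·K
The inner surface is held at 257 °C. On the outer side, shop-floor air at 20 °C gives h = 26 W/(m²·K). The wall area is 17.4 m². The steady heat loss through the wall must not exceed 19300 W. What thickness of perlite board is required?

L ≈ 10.6 mm

Thermal resistances in series:
R_cast iron = L/(kA) = 0.0015/(56.1×17.4) = 1.537×10^-6 K/W
R_carbon steel = L/(kA) = 0.0029/(43.6×17.4) = 3.823×10^-6 K/W
R_outer film = 1/(h_o·A) = 1/(26×17.4) = 0.00221 K/W
Sum of the known resistances R_other = 0.002216 K/W
Required total resistance R_tot = ΔT/Q_allow = 237/19300 = 0.01228 K/W
R_perlite board = R_tot − R_other = 0.01006 K/W
L = R·k·A = 0.01006×0.0607×17.4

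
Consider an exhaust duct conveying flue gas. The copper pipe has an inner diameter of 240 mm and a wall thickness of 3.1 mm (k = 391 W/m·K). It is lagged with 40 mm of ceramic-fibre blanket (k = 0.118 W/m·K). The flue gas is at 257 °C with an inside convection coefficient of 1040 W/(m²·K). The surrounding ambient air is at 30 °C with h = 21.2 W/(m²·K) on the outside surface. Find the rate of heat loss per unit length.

Cylindrical conduction, so R = ln(r₂/r₁)/(2πkL) per layer, in series:
R_inner film = 1/(h_i·2πr₁L) = 1/(1040×2π×0.12×1) = 0.001275 K/W
R_copper pipe wall = ln(123.1/120)/(2π×391×1) = 1.038×10^-5 K/W
R_ceramic-fibre blanket = ln(163.1/123.1)/(2π×0.118×1) = 0.3795 K/W
R_outer film = 1/(h_o·2πr_oL) = 1/(21.2×2π×0.1631×1) = 0.04603 K/W
R_total = 0.4268 K/W
Q = ΔT/R_total = 227/0.4268

q′ ≈ 532 W/m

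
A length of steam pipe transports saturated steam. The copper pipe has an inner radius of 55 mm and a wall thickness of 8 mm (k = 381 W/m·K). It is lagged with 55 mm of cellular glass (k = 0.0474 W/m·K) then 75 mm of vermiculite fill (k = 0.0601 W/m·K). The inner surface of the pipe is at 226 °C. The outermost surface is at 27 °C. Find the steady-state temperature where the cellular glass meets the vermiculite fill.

T ≈ 103 °C

For a radial system each layer contributes R = ln(r_out/r_in)/(2πkL); films add R = 1/(hA).
R_copper pipe wall = ln(63/55)/(2π×381×1) = 5.673×10^-5 K/W
R_cellular glass = ln(118/63)/(2π×0.0474×1) = 2.107 K/W
R_vermiculite fill = ln(193/118)/(2π×0.0601×1) = 1.303 K/W
R_total = 3.41 K/W
Q = ΔT/R_total = 199/3.41
Q = 58.4 W/m
T_interface = T_inner − Q·ΣR(inner→interface) = 226 − 58.4×2.107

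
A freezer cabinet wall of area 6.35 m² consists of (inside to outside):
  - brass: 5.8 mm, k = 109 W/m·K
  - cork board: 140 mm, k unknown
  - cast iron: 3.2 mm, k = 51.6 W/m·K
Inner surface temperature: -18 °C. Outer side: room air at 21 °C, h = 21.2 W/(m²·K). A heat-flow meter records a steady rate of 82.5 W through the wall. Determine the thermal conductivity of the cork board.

k ≈ 0.0474 W/(m·K)

Model the wall as resistances in series:
R_brass = L/(kA) = 0.0058/(109×6.35) = 8.38×10^-6 K/W
R_cast iron = L/(kA) = 0.0032/(51.6×6.35) = 9.766×10^-6 K/W
R_outer film = 1/(h_o·A) = 1/(21.2×6.35) = 0.007428 K/W
Sum of known resistances R_other = 0.007446 K/W
Total R = ΔT/Q = 39/82.5 = 0.4727 K/W
R_cork board = R_total − R_other = 0.4653 K/W
k = L/(R·A) = 0.14/(0.4653×6.35)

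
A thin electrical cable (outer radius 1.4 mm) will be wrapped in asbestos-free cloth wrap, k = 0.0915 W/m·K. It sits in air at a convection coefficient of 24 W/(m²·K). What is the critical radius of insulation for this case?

For a cylinder r_cr = k/h = 0.0915/24
r_cr = 3.81 mm; since the bare radius (1.4 mm) is below r_cr, adding a thin layer of insulation will *increase* heat loss.

r_cr ≈ 3.81 mm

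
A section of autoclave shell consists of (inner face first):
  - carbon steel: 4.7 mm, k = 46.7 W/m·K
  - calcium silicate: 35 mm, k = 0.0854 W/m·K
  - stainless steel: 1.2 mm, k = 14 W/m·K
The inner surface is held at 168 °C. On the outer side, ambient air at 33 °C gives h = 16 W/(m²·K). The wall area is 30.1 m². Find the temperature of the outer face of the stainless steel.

Series thermal resistances:
R_carbon steel = L/(kA) = 0.0047/(46.7×30.1) = 3.344×10^-6 K/W
R_calcium silicate = L/(kA) = 0.035/(0.0854×30.1) = 0.01362 K/W
R_stainless steel = L/(kA) = 0.0012/(14×30.1) = 2.848×10^-6 K/W
R_outer film = 1/(h_o·A) = 1/(16×30.1) = 0.002076 K/W
R_total = 0.0157 K/W;  Q = ΔT/R_total = 135/0.0157 = 8600 W
T_interface = T_inner − Q·ΣR(inner→interface) = 168 − 8600×0.01362

T ≈ 50.9 °C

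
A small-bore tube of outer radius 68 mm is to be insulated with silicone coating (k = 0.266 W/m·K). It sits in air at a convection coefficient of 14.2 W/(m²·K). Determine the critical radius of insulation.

For a cylinder r_cr = k/h = 0.266/14.2
r_cr = 18.7 mm; since the bare radius (68 mm) is above r_cr, any added insulation will reduce heat loss.

r_cr ≈ 18.7 mm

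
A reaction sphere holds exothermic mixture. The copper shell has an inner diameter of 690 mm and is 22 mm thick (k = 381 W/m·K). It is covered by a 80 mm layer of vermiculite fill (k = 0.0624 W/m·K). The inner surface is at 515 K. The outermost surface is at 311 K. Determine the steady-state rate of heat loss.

Q ≈ 328 W

Each spherical layer contributes R = (1/r_i − 1/r_o)/(4πk):
R_copper shell = (1/0.345 − 1/0.367)/(4π×381) = 3.629×10^-5 K/W
R_vermiculite fill = (1/0.367 − 1/0.447)/(4π×0.0624) = 0.6219 K/W
R_total = 0.6219 K/W
Q = ΔT/R_total = 204/0.6219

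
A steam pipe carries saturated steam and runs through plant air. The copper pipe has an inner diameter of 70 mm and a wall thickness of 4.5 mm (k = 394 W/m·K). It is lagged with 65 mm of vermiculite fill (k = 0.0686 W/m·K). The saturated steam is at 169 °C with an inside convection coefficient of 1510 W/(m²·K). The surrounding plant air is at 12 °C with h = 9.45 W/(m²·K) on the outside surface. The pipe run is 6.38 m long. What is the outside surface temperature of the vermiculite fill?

Treating each annulus and film as a series resistance:
R_inner film = 1/(h_i·2πr₁L) = 1/(1510×2π×0.035×6.38) = 4.72×10^-4 K/W
R_copper pipe wall = ln(39.5/35)/(2π×394×6.38) = 7.658×10^-6 K/W
R_vermiculite fill = ln(104.5/39.5)/(2π×0.0686×6.38) = 0.3538 K/W
R_outer film = 1/(h_o·2πr_oL) = 1/(9.45×2π×0.1045×6.38) = 0.02526 K/W
R_total = 0.3795 K/W
Q = ΔT/R_total = 157/0.3795
Q = 414 W
T_interface = T_inner − Q·ΣR(inner→interface) = 169 − 414×0.3543

T ≈ 22.4 °C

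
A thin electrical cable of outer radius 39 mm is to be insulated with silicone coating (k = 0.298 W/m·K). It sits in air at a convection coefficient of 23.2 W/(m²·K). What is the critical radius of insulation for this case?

For a cylinder r_cr = k/h = 0.298/23.2
r_cr = 12.8 mm; since the bare radius (39 mm) is above r_cr, any added insulation will reduce heat loss.

r_cr ≈ 12.8 mm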